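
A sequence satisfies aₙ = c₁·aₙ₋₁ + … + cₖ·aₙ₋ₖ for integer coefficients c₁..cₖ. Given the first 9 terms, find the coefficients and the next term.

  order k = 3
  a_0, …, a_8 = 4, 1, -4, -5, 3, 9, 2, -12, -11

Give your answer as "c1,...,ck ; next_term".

  a_3 = 0·-4 + -1·1 + -1·4 = -5
  a_4 = 0·-5 + -1·-4 + -1·1 = 3
  a_5 = 0·3 + -1·-5 + -1·-4 = 9
  a_6 = 0·9 + -1·3 + -1·-5 = 2
  a_7 = 0·2 + -1·9 + -1·3 = -12
  a_8 = 0·-12 + -1·2 + -1·9 = -11
  a_9 = 0·-11 + -1·-12 + -1·2 = 10

0,-1,-1 ; 10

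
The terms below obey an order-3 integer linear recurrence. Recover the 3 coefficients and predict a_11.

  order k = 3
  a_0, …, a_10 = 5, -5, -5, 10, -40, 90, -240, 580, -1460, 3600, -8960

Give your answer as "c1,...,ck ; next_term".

  a_3 = -2·-5 + 2·-5 + 2·5 = 10
  a_4 = -2·10 + 2·-5 + 2·-5 = -40
  a_5 = -2·-40 + 2·10 + 2·-5 = 90
  a_6 = -2·90 + 2·-40 + 2·10 = -240
  a_7 = -2·-240 + 2·90 + 2·-40 = 580
  a_8 = -2·580 + 2·-240 + 2·90 = -1460
  a_9 = -2·-1460 + 2·580 + 2·-240 = 3600
  a_10 = -2·3600 + 2·-1460 + 2·580 = -8960
  a_11 = -2·-8960 + 2·3600 + 2·-1460 = 22200

-2,2,2 ; 22200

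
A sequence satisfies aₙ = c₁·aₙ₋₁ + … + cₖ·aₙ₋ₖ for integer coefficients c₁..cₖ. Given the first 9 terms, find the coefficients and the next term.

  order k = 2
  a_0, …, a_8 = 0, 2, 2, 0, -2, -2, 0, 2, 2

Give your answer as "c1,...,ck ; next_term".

1,-1 ; 0

  a_2 = 1·2 + -1·0 = 2
  a_3 = 1·2 + -1·2 = 0
  a_4 = 1·0 + -1·2 = -2
  a_5 = 1·-2 + -1·0 = -2
  a_6 = 1·-2 + -1·-2 = 0
  a_7 = 1·0 + -1·-2 = 2
  a_8 = 1·2 + -1·0 = 2
  a_9 = 1·2 + -1·2 = 0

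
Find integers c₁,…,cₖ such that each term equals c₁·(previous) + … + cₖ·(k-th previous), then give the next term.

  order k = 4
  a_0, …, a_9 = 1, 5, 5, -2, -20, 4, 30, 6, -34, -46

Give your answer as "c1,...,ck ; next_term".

-1,-2,-2,-2 ; 42

  a_4 = -1·-2 + -2·5 + -2·5 + -2·1 = -20
  a_5 = -1·-20 + -2·-2 + -2·5 + -2·5 = 4
  a_6 = -1·4 + -2·-20 + -2·-2 + -2·5 = 30
  a_7 = -1·30 + -2·4 + -2·-20 + -2·-2 = 6
  a_8 = -1·6 + -2·30 + -2·4 + -2·-20 = -34
  a_9 = -1·-34 + -2·6 + -2·30 + -2·4 = -46
  a_10 = -1·-46 + -2·-34 + -2·6 + -2·30 = 42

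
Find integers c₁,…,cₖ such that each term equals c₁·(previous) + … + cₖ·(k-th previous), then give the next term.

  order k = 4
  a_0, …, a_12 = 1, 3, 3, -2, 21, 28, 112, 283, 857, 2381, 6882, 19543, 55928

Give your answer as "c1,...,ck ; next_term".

  a_4 = 1·-2 + 4·3 + 3·3 + 2·1 = 21
  a_5 = 1·21 + 4·-2 + 3·3 + 2·3 = 28
  a_6 = 1·28 + 4·21 + 3·-2 + 2·3 = 112
  a_7 = 1·112 + 4·28 + 3·21 + 2·-2 = 283
  a_8 = 1·283 + 4·112 + 3·28 + 2·21 = 857
  a_9 = 1·857 + 4·283 + 3·112 + 2·28 = 2381
  a_10 = 1·2381 + 4·857 + 3·283 + 2·112 = 6882
  a_11 = 1·6882 + 4·2381 + 3·857 + 2·283 = 19543
  a_12 = 1·19543 + 4·6882 + 3·2381 + 2·857 = 55928
  a_13 = 1·55928 + 4·19543 + 3·6882 + 2·2381 = 159508

1,4,3,2 ; 159508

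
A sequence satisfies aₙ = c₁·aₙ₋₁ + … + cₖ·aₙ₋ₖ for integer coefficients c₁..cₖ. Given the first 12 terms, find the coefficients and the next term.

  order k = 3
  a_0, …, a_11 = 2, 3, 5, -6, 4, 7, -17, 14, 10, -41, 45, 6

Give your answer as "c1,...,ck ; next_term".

  a_3 = -1·5 + -1·3 + 1·2 = -6
  a_4 = -1·-6 + -1·5 + 1·3 = 4
  a_5 = -1·4 + -1·-6 + 1·5 = 7
  a_6 = -1·7 + -1·4 + 1·-6 = -17
  a_7 = -1·-17 + -1·7 + 1·4 = 14
  a_8 = -1·14 + -1·-17 + 1·7 = 10
  a_9 = -1·10 + -1·14 + 1·-17 = -41
  a_10 = -1·-41 + -1·10 + 1·14 = 45
  a_11 = -1·45 + -1·-41 + 1·10 = 6
  a_12 = -1·6 + -1·45 + 1·-41 = -92

-1,-1,1 ; -92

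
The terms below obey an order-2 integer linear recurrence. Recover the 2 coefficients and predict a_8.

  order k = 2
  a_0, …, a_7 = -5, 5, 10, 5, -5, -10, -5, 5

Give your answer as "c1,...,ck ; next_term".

1,-1 ; 10

  a_2 = 1·5 + -1·-5 = 10
  a_3 = 1·10 + -1·5 = 5
  a_4 = 1·5 + -1·10 = -5
  a_5 = 1·-5 + -1·5 = -10
  a_6 = 1·-10 + -1·-5 = -5
  a_7 = 1·-5 + -1·-10 = 5
  a_8 = 1·5 + -1·-5 = 10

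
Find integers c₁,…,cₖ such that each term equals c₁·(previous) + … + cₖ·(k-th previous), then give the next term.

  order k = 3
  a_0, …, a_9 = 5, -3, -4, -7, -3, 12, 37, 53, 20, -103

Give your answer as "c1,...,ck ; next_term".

2,-2,-1 ; -299

  a_3 = 2·-4 + -2·-3 + -1·5 = -7
  a_4 = 2·-7 + -2·-4 + -1·-3 = -3
  a_5 = 2·-3 + -2·-7 + -1·-4 = 12
  a_6 = 2·12 + -2·-3 + -1·-7 = 37
  a_7 = 2·37 + -2·12 + -1·-3 = 53
  a_8 = 2·53 + -2·37 + -1·12 = 20
  a_9 = 2·20 + -2·53 + -1·37 = -103
  a_10 = 2·-103 + -2·20 + -1·53 = -299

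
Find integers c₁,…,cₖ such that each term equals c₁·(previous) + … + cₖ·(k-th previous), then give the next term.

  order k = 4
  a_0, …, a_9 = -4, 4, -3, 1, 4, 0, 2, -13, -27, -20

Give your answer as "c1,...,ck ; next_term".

  a_4 = 1·1 + -1·-3 + -3·4 + -3·-4 = 4
  a_5 = 1·4 + -1·1 + -3·-3 + -3·4 = 0
  a_6 = 1·0 + -1·4 + -3·1 + -3·-3 = 2
  a_7 = 1·2 + -1·0 + -3·4 + -3·1 = -13
  a_8 = 1·-13 + -1·2 + -3·0 + -3·4 = -27
  a_9 = 1·-27 + -1·-13 + -3·2 + -3·0 = -20
  a_10 = 1·-20 + -1·-27 + -3·-13 + -3·2 = 40

1,-1,-3,-3 ; 40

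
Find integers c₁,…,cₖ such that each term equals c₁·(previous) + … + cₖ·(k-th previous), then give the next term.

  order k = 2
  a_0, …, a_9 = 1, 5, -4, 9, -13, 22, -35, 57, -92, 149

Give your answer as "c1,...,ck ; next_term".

  a_2 = -1·5 + 1·1 = -4
  a_3 = -1·-4 + 1·5 = 9
  a_4 = -1·9 + 1·-4 = -13
  a_5 = -1·-13 + 1·9 = 22
  a_6 = -1·22 + 1·-13 = -35
  a_7 = -1·-35 + 1·22 = 57
  a_8 = -1·57 + 1·-35 = -92
  a_9 = -1·-92 + 1·57 = 149
  a_10 = -1·149 + 1·-92 = -241

-1,1 ; -241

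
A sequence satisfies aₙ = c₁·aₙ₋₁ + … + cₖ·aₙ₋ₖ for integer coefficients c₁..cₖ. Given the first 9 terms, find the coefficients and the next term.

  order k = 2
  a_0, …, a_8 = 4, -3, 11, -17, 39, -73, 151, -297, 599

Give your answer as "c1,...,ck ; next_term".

-1,2 ; -1193

  a_2 = -1·-3 + 2·4 = 11
  a_3 = -1·11 + 2·-3 = -17
  a_4 = -1·-17 + 2·11 = 39
  a_5 = -1·39 + 2·-17 = -73
  a_6 = -1·-73 + 2·39 = 151
  a_7 = -1·151 + 2·-73 = -297
  a_8 = -1·-297 + 2·151 = 599
  a_9 = -1·599 + 2·-297 = -1193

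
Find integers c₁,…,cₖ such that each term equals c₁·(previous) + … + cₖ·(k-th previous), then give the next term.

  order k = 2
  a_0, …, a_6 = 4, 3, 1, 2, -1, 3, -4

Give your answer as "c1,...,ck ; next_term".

  a_2 = -1·3 + 1·4 = 1
  a_3 = -1·1 + 1·3 = 2
  a_4 = -1·2 + 1·1 = -1
  a_5 = -1·-1 + 1·2 = 3
  a_6 = -1·3 + 1·-1 = -4
  a_7 = -1·-4 + 1·3 = 7

-1,1 ; 7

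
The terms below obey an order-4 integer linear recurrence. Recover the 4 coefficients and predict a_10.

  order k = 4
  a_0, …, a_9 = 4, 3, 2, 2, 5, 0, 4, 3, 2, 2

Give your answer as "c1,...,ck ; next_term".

  a_4 = -1·2 + 0·2 + 1·3 + 1·4 = 5
  a_5 = -1·5 + 0·2 + 1·2 + 1·3 = 0
  a_6 = -1·0 + 0·5 + 1·2 + 1·2 = 4
  a_7 = -1·4 + 0·0 + 1·5 + 1·2 = 3
  a_8 = -1·3 + 0·4 + 1·0 + 1·5 = 2
  a_9 = -1·2 + 0·3 + 1·4 + 1·0 = 2
  a_10 = -1·2 + 0·2 + 1·3 + 1·4 = 5

-1,0,1,1 ; 5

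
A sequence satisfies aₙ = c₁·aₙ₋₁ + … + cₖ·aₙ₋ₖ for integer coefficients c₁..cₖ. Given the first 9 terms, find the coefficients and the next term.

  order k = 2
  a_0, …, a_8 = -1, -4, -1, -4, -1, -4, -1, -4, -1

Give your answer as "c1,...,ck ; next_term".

0,1 ; -4

  a_2 = 0·-4 + 1·-1 = -1
  a_3 = 0·-1 + 1·-4 = -4
  a_4 = 0·-4 + 1·-1 = -1
  a_5 = 0·-1 + 1·-4 = -4
  a_6 = 0·-4 + 1·-1 = -1
  a_7 = 0·-1 + 1·-4 = -4
  a_8 = 0·-4 + 1·-1 = -1
  a_9 = 0·-1 + 1·-4 = -4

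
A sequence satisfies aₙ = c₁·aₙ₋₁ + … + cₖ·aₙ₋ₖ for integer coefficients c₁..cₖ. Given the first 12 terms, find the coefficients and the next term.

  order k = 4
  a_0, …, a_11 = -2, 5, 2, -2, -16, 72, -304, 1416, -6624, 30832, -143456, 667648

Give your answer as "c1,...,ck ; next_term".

-4,2,-4,4 ; -3107328

  a_4 = -4·-2 + 2·2 + -4·5 + 4·-2 = -16
  a_5 = -4·-16 + 2·-2 + -4·2 + 4·5 = 72
  a_6 = -4·72 + 2·-16 + -4·-2 + 4·2 = -304
  a_7 = -4·-304 + 2·72 + -4·-16 + 4·-2 = 1416
  a_8 = -4·1416 + 2·-304 + -4·72 + 4·-16 = -6624
  a_9 = -4·-6624 + 2·1416 + -4·-304 + 4·72 = 30832
  a_10 = -4·30832 + 2·-6624 + -4·1416 + 4·-304 = -143456
  a_11 = -4·-143456 + 2·30832 + -4·-6624 + 4·1416 = 667648
  a_12 = -4·667648 + 2·-143456 + -4·30832 + 4·-6624 = -3107328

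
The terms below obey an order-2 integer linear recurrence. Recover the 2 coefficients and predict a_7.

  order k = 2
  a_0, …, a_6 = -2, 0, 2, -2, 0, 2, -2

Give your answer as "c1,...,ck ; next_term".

  a_2 = -1·0 + -1·-2 = 2
  a_3 = -1·2 + -1·0 = -2
  a_4 = -1·-2 + -1·2 = 0
  a_5 = -1·0 + -1·-2 = 2
  a_6 = -1·2 + -1·0 = -2
  a_7 = -1·-2 + -1·2 = 0

-1,-1 ; 0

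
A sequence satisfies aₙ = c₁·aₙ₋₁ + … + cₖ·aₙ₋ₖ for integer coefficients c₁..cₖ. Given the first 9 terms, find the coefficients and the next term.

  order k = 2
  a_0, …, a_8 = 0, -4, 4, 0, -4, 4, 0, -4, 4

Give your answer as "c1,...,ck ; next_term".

-1,-1 ; 0

  a_2 = -1·-4 + -1·0 = 4
  a_3 = -1·4 + -1·-4 = 0
  a_4 = -1·0 + -1·4 = -4
  a_5 = -1·-4 + -1·0 = 4
  a_6 = -1·4 + -1·-4 = 0
  a_7 = -1·0 + -1·4 = -4
  a_8 = -1·-4 + -1·0 = 4
  a_9 = -1·4 + -1·-4 = 0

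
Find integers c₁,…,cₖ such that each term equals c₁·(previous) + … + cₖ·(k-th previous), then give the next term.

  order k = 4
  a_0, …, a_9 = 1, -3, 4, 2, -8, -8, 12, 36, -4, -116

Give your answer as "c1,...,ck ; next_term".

  a_4 = 0·2 + -3·4 + -2·-3 + -2·1 = -8
  a_5 = 0·-8 + -3·2 + -2·4 + -2·-3 = -8
  a_6 = 0·-8 + -3·-8 + -2·2 + -2·4 = 12
  a_7 = 0·12 + -3·-8 + -2·-8 + -2·2 = 36
  a_8 = 0·36 + -3·12 + -2·-8 + -2·-8 = -4
  a_9 = 0·-4 + -3·36 + -2·12 + -2·-8 = -116
  a_10 = 0·-116 + -3·-4 + -2·36 + -2·12 = -84

0,-3,-2,-2 ; -84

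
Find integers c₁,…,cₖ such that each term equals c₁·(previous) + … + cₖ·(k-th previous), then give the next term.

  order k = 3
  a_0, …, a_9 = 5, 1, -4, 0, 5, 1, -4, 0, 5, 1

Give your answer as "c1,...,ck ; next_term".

  a_3 = 1·-4 + -1·1 + 1·5 = 0
  a_4 = 1·0 + -1·-4 + 1·1 = 5
  a_5 = 1·5 + -1·0 + 1·-4 = 1
  a_6 = 1·1 + -1·5 + 1·0 = -4
  a_7 = 1·-4 + -1·1 + 1·5 = 0
  a_8 = 1·0 + -1·-4 + 1·1 = 5
  a_9 = 1·5 + -1·0 + 1·-4 = 1
  a_10 = 1·1 + -1·5 + 1·0 = -4

1,-1,1 ; -4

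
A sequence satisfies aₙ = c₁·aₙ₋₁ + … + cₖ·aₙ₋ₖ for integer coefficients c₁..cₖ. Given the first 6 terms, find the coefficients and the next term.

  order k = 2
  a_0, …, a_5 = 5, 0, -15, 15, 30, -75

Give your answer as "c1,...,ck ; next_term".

  a_2 = -1·0 + -3·5 = -15
  a_3 = -1·-15 + -3·0 = 15
  a_4 = -1·15 + -3·-15 = 30
  a_5 = -1·30 + -3·15 = -75
  a_6 = -1·-75 + -3·30 = -15

-1,-3 ; -15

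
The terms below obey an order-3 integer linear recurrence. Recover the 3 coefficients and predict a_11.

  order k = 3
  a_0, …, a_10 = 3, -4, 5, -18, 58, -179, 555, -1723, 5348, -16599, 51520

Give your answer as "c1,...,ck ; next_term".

  a_3 = -3·5 + 0·-4 + -1·3 = -18
  a_4 = -3·-18 + 0·5 + -1·-4 = 58
  a_5 = -3·58 + 0·-18 + -1·5 = -179
  a_6 = -3·-179 + 0·58 + -1·-18 = 555
  a_7 = -3·555 + 0·-179 + -1·58 = -1723
  a_8 = -3·-1723 + 0·555 + -1·-179 = 5348
  a_9 = -3·5348 + 0·-1723 + -1·555 = -16599
  a_10 = -3·-16599 + 0·5348 + -1·-1723 = 51520
  a_11 = -3·51520 + 0·-16599 + -1·5348 = -159908

-3,0,-1 ; -159908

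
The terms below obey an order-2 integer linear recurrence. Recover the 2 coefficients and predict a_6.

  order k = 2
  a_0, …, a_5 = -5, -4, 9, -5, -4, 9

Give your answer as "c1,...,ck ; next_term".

  a_2 = -1·-4 + -1·-5 = 9
  a_3 = -1·9 + -1·-4 = -5
  a_4 = -1·-5 + -1·9 = -4
  a_5 = -1·-4 + -1·-5 = 9
  a_6 = -1·9 + -1·-4 = -5

-1,-1 ; -5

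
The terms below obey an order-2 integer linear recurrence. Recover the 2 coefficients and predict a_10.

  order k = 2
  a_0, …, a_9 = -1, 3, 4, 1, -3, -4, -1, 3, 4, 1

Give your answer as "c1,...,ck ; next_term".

1,-1 ; -3

  a_2 = 1·3 + -1·-1 = 4
  a_3 = 1·4 + -1·3 = 1
  a_4 = 1·1 + -1·4 = -3
  a_5 = 1·-3 + -1·1 = -4
  a_6 = 1·-4 + -1·-3 = -1
  a_7 = 1·-1 + -1·-4 = 3
  a_8 = 1·3 + -1·-1 = 4
  a_9 = 1·4 + -1·3 = 1
  a_10 = 1·1 + -1·4 = -3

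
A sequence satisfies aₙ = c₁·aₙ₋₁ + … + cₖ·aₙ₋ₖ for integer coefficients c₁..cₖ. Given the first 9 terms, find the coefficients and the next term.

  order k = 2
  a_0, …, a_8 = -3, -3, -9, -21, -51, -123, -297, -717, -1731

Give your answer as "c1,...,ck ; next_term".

2,1 ; -4179

  a_2 = 2·-3 + 1·-3 = -9
  a_3 = 2·-9 + 1·-3 = -21
  a_4 = 2·-21 + 1·-9 = -51
  a_5 = 2·-51 + 1·-21 = -123
  a_6 = 2·-123 + 1·-51 = -297
  a_7 = 2·-297 + 1·-123 = -717
  a_8 = 2·-717 + 1·-297 = -1731
  a_9 = 2·-1731 + 1·-717 = -4179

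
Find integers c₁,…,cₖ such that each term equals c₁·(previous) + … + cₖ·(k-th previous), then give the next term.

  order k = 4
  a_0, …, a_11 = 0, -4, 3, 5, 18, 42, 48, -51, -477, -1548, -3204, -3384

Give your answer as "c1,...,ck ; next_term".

  a_4 = 3·5 + -3·3 + -3·-4 + -3·0 = 18
  a_5 = 3·18 + -3·5 + -3·3 + -3·-4 = 42
  a_6 = 3·42 + -3·18 + -3·5 + -3·3 = 48
  a_7 = 3·48 + -3·42 + -3·18 + -3·5 = -51
  a_8 = 3·-51 + -3·48 + -3·42 + -3·18 = -477
  a_9 = 3·-477 + -3·-51 + -3·48 + -3·42 = -1548
  a_10 = 3·-1548 + -3·-477 + -3·-51 + -3·48 = -3204
  a_11 = 3·-3204 + -3·-1548 + -3·-477 + -3·-51 = -3384
  a_12 = 3·-3384 + -3·-3204 + -3·-1548 + -3·-477 = 5535

3,-3,-3,-3 ; 5535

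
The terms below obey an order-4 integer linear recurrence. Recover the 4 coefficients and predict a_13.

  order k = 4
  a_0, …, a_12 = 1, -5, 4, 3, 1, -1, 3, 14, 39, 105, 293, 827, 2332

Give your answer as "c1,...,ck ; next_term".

3,-1,1,1 ; 6567

  a_4 = 3·3 + -1·4 + 1·-5 + 1·1 = 1
  a_5 = 3·1 + -1·3 + 1·4 + 1·-5 = -1
  a_6 = 3·-1 + -1·1 + 1·3 + 1·4 = 3
  a_7 = 3·3 + -1·-1 + 1·1 + 1·3 = 14
  a_8 = 3·14 + -1·3 + 1·-1 + 1·1 = 39
  a_9 = 3·39 + -1·14 + 1·3 + 1·-1 = 105
  a_10 = 3·105 + -1·39 + 1·14 + 1·3 = 293
  a_11 = 3·293 + -1·105 + 1·39 + 1·14 = 827
  a_12 = 3·827 + -1·293 + 1·105 + 1·39 = 2332
  a_13 = 3·2332 + -1·827 + 1·293 + 1·105 = 6567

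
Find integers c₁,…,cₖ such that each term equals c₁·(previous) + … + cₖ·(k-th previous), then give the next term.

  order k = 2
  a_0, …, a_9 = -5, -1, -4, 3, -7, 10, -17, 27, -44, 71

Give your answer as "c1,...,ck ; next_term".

  a_2 = -1·-1 + 1·-5 = -4
  a_3 = -1·-4 + 1·-1 = 3
  a_4 = -1·3 + 1·-4 = -7
  a_5 = -1·-7 + 1·3 = 10
  a_6 = -1·10 + 1·-7 = -17
  a_7 = -1·-17 + 1·10 = 27
  a_8 = -1·27 + 1·-17 = -44
  a_9 = -1·-44 + 1·27 = 71
  a_10 = -1·71 + 1·-44 = -115

-1,1 ; -115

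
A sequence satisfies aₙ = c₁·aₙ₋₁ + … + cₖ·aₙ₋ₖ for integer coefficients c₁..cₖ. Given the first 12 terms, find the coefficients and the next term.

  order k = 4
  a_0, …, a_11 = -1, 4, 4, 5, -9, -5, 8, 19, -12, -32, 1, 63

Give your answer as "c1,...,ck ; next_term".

  a_4 = 0·5 + -1·4 + -1·4 + 1·-1 = -9
  a_5 = 0·-9 + -1·5 + -1·4 + 1·4 = -5
  a_6 = 0·-5 + -1·-9 + -1·5 + 1·4 = 8
  a_7 = 0·8 + -1·-5 + -1·-9 + 1·5 = 19
  a_8 = 0·19 + -1·8 + -1·-5 + 1·-9 = -12
  a_9 = 0·-12 + -1·19 + -1·8 + 1·-5 = -32
  a_10 = 0·-32 + -1·-12 + -1·19 + 1·8 = 1
  a_11 = 0·1 + -1·-32 + -1·-12 + 1·19 = 63
  a_12 = 0·63 + -1·1 + -1·-32 + 1·-12 = 19

0,-1,-1,1 ; 19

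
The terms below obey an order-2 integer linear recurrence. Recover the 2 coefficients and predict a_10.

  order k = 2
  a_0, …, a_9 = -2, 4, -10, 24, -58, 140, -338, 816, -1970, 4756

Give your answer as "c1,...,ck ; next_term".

  a_2 = -2·4 + 1·-2 = -10
  a_3 = -2·-10 + 1·4 = 24
  a_4 = -2·24 + 1·-10 = -58
  a_5 = -2·-58 + 1·24 = 140
  a_6 = -2·140 + 1·-58 = -338
  a_7 = -2·-338 + 1·140 = 816
  a_8 = -2·816 + 1·-338 = -1970
  a_9 = -2·-1970 + 1·816 = 4756
  a_10 = -2·4756 + 1·-1970 = -11482

-2,1 ; -11482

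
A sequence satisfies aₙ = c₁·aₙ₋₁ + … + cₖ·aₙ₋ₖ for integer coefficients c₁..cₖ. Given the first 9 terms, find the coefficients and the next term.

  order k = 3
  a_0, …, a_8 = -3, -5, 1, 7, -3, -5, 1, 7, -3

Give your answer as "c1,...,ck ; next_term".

-1,-1,-1 ; -5

  a_3 = -1·1 + -1·-5 + -1·-3 = 7
  a_4 = -1·7 + -1·1 + -1·-5 = -3
  a_5 = -1·-3 + -1·7 + -1·1 = -5
  a_6 = -1·-5 + -1·-3 + -1·7 = 1
  a_7 = -1·1 + -1·-5 + -1·-3 = 7
  a_8 = -1·7 + -1·1 + -1·-5 = -3
  a_9 = -1·-3 + -1·7 + -1·1 = -5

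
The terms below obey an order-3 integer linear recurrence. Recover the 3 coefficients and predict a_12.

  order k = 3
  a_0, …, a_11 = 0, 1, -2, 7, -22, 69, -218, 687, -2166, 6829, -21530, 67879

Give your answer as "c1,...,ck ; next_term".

-2,3,-2 ; -214006

  a_3 = -2·-2 + 3·1 + -2·0 = 7
  a_4 = -2·7 + 3·-2 + -2·1 = -22
  a_5 = -2·-22 + 3·7 + -2·-2 = 69
  a_6 = -2·69 + 3·-22 + -2·7 = -218
  a_7 = -2·-218 + 3·69 + -2·-22 = 687
  a_8 = -2·687 + 3·-218 + -2·69 = -2166
  a_9 = -2·-2166 + 3·687 + -2·-218 = 6829
  a_10 = -2·6829 + 3·-2166 + -2·687 = -21530
  a_11 = -2·-21530 + 3·6829 + -2·-2166 = 67879
  a_12 = -2·67879 + 3·-21530 + -2·6829 = -214006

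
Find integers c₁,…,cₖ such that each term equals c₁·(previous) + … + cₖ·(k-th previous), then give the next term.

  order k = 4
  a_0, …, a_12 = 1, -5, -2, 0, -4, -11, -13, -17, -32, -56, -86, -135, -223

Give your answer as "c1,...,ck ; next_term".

  a_4 = 1·0 + 0·-2 + 1·-5 + 1·1 = -4
  a_5 = 1·-4 + 0·0 + 1·-2 + 1·-5 = -11
  a_6 = 1·-11 + 0·-4 + 1·0 + 1·-2 = -13
  a_7 = 1·-13 + 0·-11 + 1·-4 + 1·0 = -17
  a_8 = 1·-17 + 0·-13 + 1·-11 + 1·-4 = -32
  a_9 = 1·-32 + 0·-17 + 1·-13 + 1·-11 = -56
  a_10 = 1·-56 + 0·-32 + 1·-17 + 1·-13 = -86
  a_11 = 1·-86 + 0·-56 + 1·-32 + 1·-17 = -135
  a_12 = 1·-135 + 0·-86 + 1·-56 + 1·-32 = -223
  a_13 = 1·-223 + 0·-135 + 1·-86 + 1·-56 = -365

1,0,1,1 ; -365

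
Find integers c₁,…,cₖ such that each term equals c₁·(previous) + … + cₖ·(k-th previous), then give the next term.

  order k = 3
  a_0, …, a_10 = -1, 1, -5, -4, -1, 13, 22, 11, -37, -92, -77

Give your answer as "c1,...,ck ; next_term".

1,-1,-2 ; 89

  a_3 = 1·-5 + -1·1 + -2·-1 = -4
  a_4 = 1·-4 + -1·-5 + -2·1 = -1
  a_5 = 1·-1 + -1·-4 + -2·-5 = 13
  a_6 = 1·13 + -1·-1 + -2·-4 = 22
  a_7 = 1·22 + -1·13 + -2·-1 = 11
  a_8 = 1·11 + -1·22 + -2·13 = -37
  a_9 = 1·-37 + -1·11 + -2·22 = -92
  a_10 = 1·-92 + -1·-37 + -2·11 = -77
  a_11 = 1·-77 + -1·-92 + -2·-37 = 89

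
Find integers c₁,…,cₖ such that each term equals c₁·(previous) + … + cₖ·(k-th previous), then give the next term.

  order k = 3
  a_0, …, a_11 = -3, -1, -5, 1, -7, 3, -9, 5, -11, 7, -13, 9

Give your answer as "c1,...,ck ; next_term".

  a_3 = -1·-5 + 1·-1 + 1·-3 = 1
  a_4 = -1·1 + 1·-5 + 1·-1 = -7
  a_5 = -1·-7 + 1·1 + 1·-5 = 3
  a_6 = -1·3 + 1·-7 + 1·1 = -9
  a_7 = -1·-9 + 1·3 + 1·-7 = 5
  a_8 = -1·5 + 1·-9 + 1·3 = -11
  a_9 = -1·-11 + 1·5 + 1·-9 = 7
  a_10 = -1·7 + 1·-11 + 1·5 = -13
  a_11 = -1·-13 + 1·7 + 1·-11 = 9
  a_12 = -1·9 + 1·-13 + 1·7 = -15

-1,1,1 ; -15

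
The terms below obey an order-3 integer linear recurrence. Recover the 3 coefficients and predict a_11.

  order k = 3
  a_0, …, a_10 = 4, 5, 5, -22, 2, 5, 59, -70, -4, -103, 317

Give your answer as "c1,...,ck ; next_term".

-1,-1,-3 ; -202

  a_3 = -1·5 + -1·5 + -3·4 = -22
  a_4 = -1·-22 + -1·5 + -3·5 = 2
  a_5 = -1·2 + -1·-22 + -3·5 = 5
  a_6 = -1·5 + -1·2 + -3·-22 = 59
  a_7 = -1·59 + -1·5 + -3·2 = -70
  a_8 = -1·-70 + -1·59 + -3·5 = -4
  a_9 = -1·-4 + -1·-70 + -3·59 = -103
  a_10 = -1·-103 + -1·-4 + -3·-70 = 317
  a_11 = -1·317 + -1·-103 + -3·-4 = -202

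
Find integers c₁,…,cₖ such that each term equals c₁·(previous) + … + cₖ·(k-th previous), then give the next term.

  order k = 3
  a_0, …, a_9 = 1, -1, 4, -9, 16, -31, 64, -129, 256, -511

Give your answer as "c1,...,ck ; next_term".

  a_3 = -2·4 + -1·-1 + -2·1 = -9
  a_4 = -2·-9 + -1·4 + -2·-1 = 16
  a_5 = -2·16 + -1·-9 + -2·4 = -31
  a_6 = -2·-31 + -1·16 + -2·-9 = 64
  a_7 = -2·64 + -1·-31 + -2·16 = -129
  a_8 = -2·-129 + -1·64 + -2·-31 = 256
  a_9 = -2·256 + -1·-129 + -2·64 = -511
  a_10 = -2·-511 + -1·256 + -2·-129 = 1024

-2,-1,-2 ; 1024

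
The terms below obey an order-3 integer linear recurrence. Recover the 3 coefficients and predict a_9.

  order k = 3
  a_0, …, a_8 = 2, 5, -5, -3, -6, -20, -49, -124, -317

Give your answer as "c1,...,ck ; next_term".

  a_3 = 2·-5 + 1·5 + 1·2 = -3
  a_4 = 2·-3 + 1·-5 + 1·5 = -6
  a_5 = 2·-6 + 1·-3 + 1·-5 = -20
  a_6 = 2·-20 + 1·-6 + 1·-3 = -49
  a_7 = 2·-49 + 1·-20 + 1·-6 = -124
  a_8 = 2·-124 + 1·-49 + 1·-20 = -317
  a_9 = 2·-317 + 1·-124 + 1·-49 = -807

2,1,1 ; -807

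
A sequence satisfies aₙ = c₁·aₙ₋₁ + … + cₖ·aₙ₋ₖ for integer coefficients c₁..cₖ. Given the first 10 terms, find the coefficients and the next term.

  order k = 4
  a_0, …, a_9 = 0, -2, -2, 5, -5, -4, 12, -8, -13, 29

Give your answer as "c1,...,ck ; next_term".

-1,-1,1,1 ; -12

  a_4 = -1·5 + -1·-2 + 1·-2 + 1·0 = -5
  a_5 = -1·-5 + -1·5 + 1·-2 + 1·-2 = -4
  a_6 = -1·-4 + -1·-5 + 1·5 + 1·-2 = 12
  a_7 = -1·12 + -1·-4 + 1·-5 + 1·5 = -8
  a_8 = -1·-8 + -1·12 + 1·-4 + 1·-5 = -13
  a_9 = -1·-13 + -1·-8 + 1·12 + 1·-4 = 29
  a_10 = -1·29 + -1·-13 + 1·-8 + 1·12 = -12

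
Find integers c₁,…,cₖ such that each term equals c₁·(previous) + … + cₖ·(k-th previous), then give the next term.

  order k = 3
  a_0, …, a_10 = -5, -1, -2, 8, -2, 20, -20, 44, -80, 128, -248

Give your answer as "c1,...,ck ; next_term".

  a_3 = 0·-2 + 2·-1 + -2·-5 = 8
  a_4 = 0·8 + 2·-2 + -2·-1 = -2
  a_5 = 0·-2 + 2·8 + -2·-2 = 20
  a_6 = 0·20 + 2·-2 + -2·8 = -20
  a_7 = 0·-20 + 2·20 + -2·-2 = 44
  a_8 = 0·44 + 2·-20 + -2·20 = -80
  a_9 = 0·-80 + 2·44 + -2·-20 = 128
  a_10 = 0·128 + 2·-80 + -2·44 = -248
  a_11 = 0·-248 + 2·128 + -2·-80 = 416

0,2,-2 ; 416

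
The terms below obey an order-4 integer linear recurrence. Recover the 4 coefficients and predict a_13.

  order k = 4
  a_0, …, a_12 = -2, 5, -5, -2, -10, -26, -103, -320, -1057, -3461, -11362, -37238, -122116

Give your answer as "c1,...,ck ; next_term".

  a_4 = 2·-2 + 3·-5 + 3·5 + 3·-2 = -10
  a_5 = 2·-10 + 3·-2 + 3·-5 + 3·5 = -26
  a_6 = 2·-26 + 3·-10 + 3·-2 + 3·-5 = -103
  a_7 = 2·-103 + 3·-26 + 3·-10 + 3·-2 = -320
  a_8 = 2·-320 + 3·-103 + 3·-26 + 3·-10 = -1057
  a_9 = 2·-1057 + 3·-320 + 3·-103 + 3·-26 = -3461
  a_10 = 2·-3461 + 3·-1057 + 3·-320 + 3·-103 = -11362
  a_11 = 2·-11362 + 3·-3461 + 3·-1057 + 3·-320 = -37238
  a_12 = 2·-37238 + 3·-11362 + 3·-3461 + 3·-1057 = -122116
  a_13 = 2·-122116 + 3·-37238 + 3·-11362 + 3·-3461 = -400415

2,3,3,3 ; -400415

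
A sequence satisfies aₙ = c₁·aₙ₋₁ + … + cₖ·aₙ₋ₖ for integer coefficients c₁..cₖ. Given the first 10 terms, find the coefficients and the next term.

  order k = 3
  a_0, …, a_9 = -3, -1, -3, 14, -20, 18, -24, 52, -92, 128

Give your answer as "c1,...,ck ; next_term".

  a_3 = -2·-3 + -2·-1 + -2·-3 = 14
  a_4 = -2·14 + -2·-3 + -2·-1 = -20
  a_5 = -2·-20 + -2·14 + -2·-3 = 18
  a_6 = -2·18 + -2·-20 + -2·14 = -24
  a_7 = -2·-24 + -2·18 + -2·-20 = 52
  a_8 = -2·52 + -2·-24 + -2·18 = -92
  a_9 = -2·-92 + -2·52 + -2·-24 = 128
  a_10 = -2·128 + -2·-92 + -2·52 = -176

-2,-2,-2 ; -176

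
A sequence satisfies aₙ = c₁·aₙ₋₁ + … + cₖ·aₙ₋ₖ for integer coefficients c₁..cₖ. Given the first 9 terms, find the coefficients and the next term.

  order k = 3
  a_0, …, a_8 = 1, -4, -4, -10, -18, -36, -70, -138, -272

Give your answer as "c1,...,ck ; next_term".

3,-1,-2 ; -538

  a_3 = 3·-4 + -1·-4 + -2·1 = -10
  a_4 = 3·-10 + -1·-4 + -2·-4 = -18
  a_5 = 3·-18 + -1·-10 + -2·-4 = -36
  a_6 = 3·-36 + -1·-18 + -2·-10 = -70
  a_7 = 3·-70 + -1·-36 + -2·-18 = -138
  a_8 = 3·-138 + -1·-70 + -2·-36 = -272
  a_9 = 3·-272 + -1·-138 + -2·-70 = -538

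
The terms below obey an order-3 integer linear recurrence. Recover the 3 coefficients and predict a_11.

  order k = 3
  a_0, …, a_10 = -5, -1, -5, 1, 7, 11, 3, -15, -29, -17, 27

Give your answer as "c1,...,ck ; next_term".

1,-1,-1 ; 73

  a_3 = 1·-5 + -1·-1 + -1·-5 = 1
  a_4 = 1·1 + -1·-5 + -1·-1 = 7
  a_5 = 1·7 + -1·1 + -1·-5 = 11
  a_6 = 1·11 + -1·7 + -1·1 = 3
  a_7 = 1·3 + -1·11 + -1·7 = -15
  a_8 = 1·-15 + -1·3 + -1·11 = -29
  a_9 = 1·-29 + -1·-15 + -1·3 = -17
  a_10 = 1·-17 + -1·-29 + -1·-15 = 27
  a_11 = 1·27 + -1·-17 + -1·-29 = 73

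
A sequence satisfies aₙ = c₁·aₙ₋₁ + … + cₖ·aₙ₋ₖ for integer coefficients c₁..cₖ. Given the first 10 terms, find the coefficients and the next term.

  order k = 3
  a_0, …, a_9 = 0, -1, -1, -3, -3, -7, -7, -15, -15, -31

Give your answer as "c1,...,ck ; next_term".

  a_3 = 1·-1 + 2·-1 + -2·0 = -3
  a_4 = 1·-3 + 2·-1 + -2·-1 = -3
  a_5 = 1·-3 + 2·-3 + -2·-1 = -7
  a_6 = 1·-7 + 2·-3 + -2·-3 = -7
  a_7 = 1·-7 + 2·-7 + -2·-3 = -15
  a_8 = 1·-15 + 2·-7 + -2·-7 = -15
  a_9 = 1·-15 + 2·-15 + -2·-7 = -31
  a_10 = 1·-31 + 2·-15 + -2·-15 = -31

1,2,-2 ; -31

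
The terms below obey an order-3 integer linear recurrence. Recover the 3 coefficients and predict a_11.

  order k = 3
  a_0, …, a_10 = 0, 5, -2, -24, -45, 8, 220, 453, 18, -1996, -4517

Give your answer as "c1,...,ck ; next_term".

  a_3 = 2·-2 + -4·5 + -1·0 = -24
  a_4 = 2·-24 + -4·-2 + -1·5 = -45
  a_5 = 2·-45 + -4·-24 + -1·-2 = 8
  a_6 = 2·8 + -4·-45 + -1·-24 = 220
  a_7 = 2·220 + -4·8 + -1·-45 = 453
  a_8 = 2·453 + -4·220 + -1·8 = 18
  a_9 = 2·18 + -4·453 + -1·220 = -1996
  a_10 = 2·-1996 + -4·18 + -1·453 = -4517
  a_11 = 2·-4517 + -4·-1996 + -1·18 = -1068

2,-4,-1 ; -1068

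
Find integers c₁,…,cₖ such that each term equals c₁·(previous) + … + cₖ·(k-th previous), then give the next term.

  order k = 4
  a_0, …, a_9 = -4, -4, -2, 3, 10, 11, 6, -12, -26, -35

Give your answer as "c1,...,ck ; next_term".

0,1,-2,-1 ; -8

  a_4 = 0·3 + 1·-2 + -2·-4 + -1·-4 = 10
  a_5 = 0·10 + 1·3 + -2·-2 + -1·-4 = 11
  a_6 = 0·11 + 1·10 + -2·3 + -1·-2 = 6
  a_7 = 0·6 + 1·11 + -2·10 + -1·3 = -12
  a_8 = 0·-12 + 1·6 + -2·11 + -1·10 = -26
  a_9 = 0·-26 + 1·-12 + -2·6 + -1·11 = -35
  a_10 = 0·-35 + 1·-26 + -2·-12 + -1·6 = -8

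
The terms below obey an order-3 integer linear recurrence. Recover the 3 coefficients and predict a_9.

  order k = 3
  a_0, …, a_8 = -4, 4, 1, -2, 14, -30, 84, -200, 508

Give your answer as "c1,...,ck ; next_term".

-2,2,2 ; -1248

  a_3 = -2·1 + 2·4 + 2·-4 = -2
  a_4 = -2·-2 + 2·1 + 2·4 = 14
  a_5 = -2·14 + 2·-2 + 2·1 = -30
  a_6 = -2·-30 + 2·14 + 2·-2 = 84
  a_7 = -2·84 + 2·-30 + 2·14 = -200
  a_8 = -2·-200 + 2·84 + 2·-30 = 508
  a_9 = -2·508 + 2·-200 + 2·84 = -1248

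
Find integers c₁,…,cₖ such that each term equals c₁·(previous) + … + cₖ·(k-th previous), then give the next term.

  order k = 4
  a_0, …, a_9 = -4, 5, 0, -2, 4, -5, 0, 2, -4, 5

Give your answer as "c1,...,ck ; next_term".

  a_4 = 0·-2 + 0·0 + 0·5 + -1·-4 = 4
  a_5 = 0·4 + 0·-2 + 0·0 + -1·5 = -5
  a_6 = 0·-5 + 0·4 + 0·-2 + -1·0 = 0
  a_7 = 0·0 + 0·-5 + 0·4 + -1·-2 = 2
  a_8 = 0·2 + 0·0 + 0·-5 + -1·4 = -4
  a_9 = 0·-4 + 0·2 + 0·0 + -1·-5 = 5
  a_10 = 0·5 + 0·-4 + 0·2 + -1·0 = 0

0,0,0,-1 ; 0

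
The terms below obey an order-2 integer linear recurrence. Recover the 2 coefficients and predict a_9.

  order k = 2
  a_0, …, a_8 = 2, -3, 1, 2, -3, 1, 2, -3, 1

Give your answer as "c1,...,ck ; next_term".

  a_2 = -1·-3 + -1·2 = 1
  a_3 = -1·1 + -1·-3 = 2
  a_4 = -1·2 + -1·1 = -3
  a_5 = -1·-3 + -1·2 = 1
  a_6 = -1·1 + -1·-3 = 2
  a_7 = -1·2 + -1·1 = -3
  a_8 = -1·-3 + -1·2 = 1
  a_9 = -1·1 + -1·-3 = 2

-1,-1 ; 2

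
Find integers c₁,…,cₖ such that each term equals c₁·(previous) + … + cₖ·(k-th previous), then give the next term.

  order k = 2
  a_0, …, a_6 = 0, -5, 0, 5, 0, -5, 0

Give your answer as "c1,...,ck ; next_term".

0,-1 ; 5

  a_2 = 0·-5 + -1·0 = 0
  a_3 = 0·0 + -1·-5 = 5
  a_4 = 0·5 + -1·0 = 0
  a_5 = 0·0 + -1·5 = -5
  a_6 = 0·-5 + -1·0 = 0
  a_7 = 0·0 + -1·-5 = 5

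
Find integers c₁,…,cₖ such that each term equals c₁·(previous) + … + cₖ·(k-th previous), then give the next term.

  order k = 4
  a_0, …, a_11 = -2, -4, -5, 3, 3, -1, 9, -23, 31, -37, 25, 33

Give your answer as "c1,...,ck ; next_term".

-2,-1,0,-2 ; -153

  a_4 = -2·3 + -1·-5 + 0·-4 + -2·-2 = 3
  a_5 = -2·3 + -1·3 + 0·-5 + -2·-4 = -1
  a_6 = -2·-1 + -1·3 + 0·3 + -2·-5 = 9
  a_7 = -2·9 + -1·-1 + 0·3 + -2·3 = -23
  a_8 = -2·-23 + -1·9 + 0·-1 + -2·3 = 31
  a_9 = -2·31 + -1·-23 + 0·9 + -2·-1 = -37
  a_10 = -2·-37 + -1·31 + 0·-23 + -2·9 = 25
  a_11 = -2·25 + -1·-37 + 0·31 + -2·-23 = 33
  a_12 = -2·33 + -1·25 + 0·-37 + -2·31 = -153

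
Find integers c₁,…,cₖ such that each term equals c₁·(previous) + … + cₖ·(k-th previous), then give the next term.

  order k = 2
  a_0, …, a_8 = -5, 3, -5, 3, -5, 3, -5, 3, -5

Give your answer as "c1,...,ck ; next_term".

0,1 ; 3

  a_2 = 0·3 + 1·-5 = -5
  a_3 = 0·-5 + 1·3 = 3
  a_4 = 0·3 + 1·-5 = -5
  a_5 = 0·-5 + 1·3 = 3
  a_6 = 0·3 + 1·-5 = -5
  a_7 = 0·-5 + 1·3 = 3
  a_8 = 0·3 + 1·-5 = -5
  a_9 = 0·-5 + 1·3 = 3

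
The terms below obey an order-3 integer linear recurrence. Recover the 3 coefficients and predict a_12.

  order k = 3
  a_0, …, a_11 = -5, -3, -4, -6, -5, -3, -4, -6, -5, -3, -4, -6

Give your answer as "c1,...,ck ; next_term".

1,-1,1 ; -5

  a_3 = 1·-4 + -1·-3 + 1·-5 = -6
  a_4 = 1·-6 + -1·-4 + 1·-3 = -5
  a_5 = 1·-5 + -1·-6 + 1·-4 = -3
  a_6 = 1·-3 + -1·-5 + 1·-6 = -4
  a_7 = 1·-4 + -1·-3 + 1·-5 = -6
  a_8 = 1·-6 + -1·-4 + 1·-3 = -5
  a_9 = 1·-5 + -1·-6 + 1·-4 = -3
  a_10 = 1·-3 + -1·-5 + 1·-6 = -4
  a_11 = 1·-4 + -1·-3 + 1·-5 = -6
  a_12 = 1·-6 + -1·-4 + 1·-3 = -5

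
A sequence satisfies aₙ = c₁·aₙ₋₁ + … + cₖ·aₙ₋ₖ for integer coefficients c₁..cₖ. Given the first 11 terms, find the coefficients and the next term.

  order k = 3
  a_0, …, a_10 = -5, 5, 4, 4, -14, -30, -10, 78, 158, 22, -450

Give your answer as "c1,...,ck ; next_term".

1,-2,-2 ; -810

  a_3 = 1·4 + -2·5 + -2·-5 = 4
  a_4 = 1·4 + -2·4 + -2·5 = -14
  a_5 = 1·-14 + -2·4 + -2·4 = -30
  a_6 = 1·-30 + -2·-14 + -2·4 = -10
  a_7 = 1·-10 + -2·-30 + -2·-14 = 78
  a_8 = 1·78 + -2·-10 + -2·-30 = 158
  a_9 = 1·158 + -2·78 + -2·-10 = 22
  a_10 = 1·22 + -2·158 + -2·78 = -450
  a_11 = 1·-450 + -2·22 + -2·158 = -810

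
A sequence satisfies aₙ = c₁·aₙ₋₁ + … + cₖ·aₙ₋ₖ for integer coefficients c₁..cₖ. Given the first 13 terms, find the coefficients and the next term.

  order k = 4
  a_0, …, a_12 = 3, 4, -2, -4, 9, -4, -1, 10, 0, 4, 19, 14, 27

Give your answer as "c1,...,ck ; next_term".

  a_4 = 0·-4 + 1·-2 + 2·4 + 1·3 = 9
  a_5 = 0·9 + 1·-4 + 2·-2 + 1·4 = -4
  a_6 = 0·-4 + 1·9 + 2·-4 + 1·-2 = -1
  a_7 = 0·-1 + 1·-4 + 2·9 + 1·-4 = 10
  a_8 = 0·10 + 1·-1 + 2·-4 + 1·9 = 0
  a_9 = 0·0 + 1·10 + 2·-1 + 1·-4 = 4
  a_10 = 0·4 + 1·0 + 2·10 + 1·-1 = 19
  a_11 = 0·19 + 1·4 + 2·0 + 1·10 = 14
  a_12 = 0·14 + 1·19 + 2·4 + 1·0 = 27
  a_13 = 0·27 + 1·14 + 2·19 + 1·4 = 56

0,1,2,1 ; 56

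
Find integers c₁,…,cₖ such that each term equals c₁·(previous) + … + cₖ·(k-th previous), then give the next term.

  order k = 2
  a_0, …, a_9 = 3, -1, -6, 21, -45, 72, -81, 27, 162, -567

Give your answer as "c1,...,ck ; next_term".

-3,-3 ; 1215

  a_2 = -3·-1 + -3·3 = -6
  a_3 = -3·-6 + -3·-1 = 21
  a_4 = -3·21 + -3·-6 = -45
  a_5 = -3·-45 + -3·21 = 72
  a_6 = -3·72 + -3·-45 = -81
  a_7 = -3·-81 + -3·72 = 27
  a_8 = -3·27 + -3·-81 = 162
  a_9 = -3·162 + -3·27 = -567
  a_10 = -3·-567 + -3·162 = 1215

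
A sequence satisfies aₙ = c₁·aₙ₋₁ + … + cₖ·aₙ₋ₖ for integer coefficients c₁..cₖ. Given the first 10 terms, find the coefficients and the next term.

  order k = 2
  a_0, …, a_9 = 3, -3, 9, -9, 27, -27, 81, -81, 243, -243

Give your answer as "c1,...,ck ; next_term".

0,3 ; 729

  a_2 = 0·-3 + 3·3 = 9
  a_3 = 0·9 + 3·-3 = -9
  a_4 = 0·-9 + 3·9 = 27
  a_5 = 0·27 + 3·-9 = -27
  a_6 = 0·-27 + 3·27 = 81
  a_7 = 0·81 + 3·-27 = -81
  a_8 = 0·-81 + 3·81 = 243
  a_9 = 0·243 + 3·-81 = -243
  a_10 = 0·-243 + 3·243 = 729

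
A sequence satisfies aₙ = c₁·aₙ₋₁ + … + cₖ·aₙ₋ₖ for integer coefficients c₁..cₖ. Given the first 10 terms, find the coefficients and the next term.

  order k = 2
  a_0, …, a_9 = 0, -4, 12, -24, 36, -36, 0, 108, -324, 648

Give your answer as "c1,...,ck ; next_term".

-3,-3 ; -972

  a_2 = -3·-4 + -3·0 = 12
  a_3 = -3·12 + -3·-4 = -24
  a_4 = -3·-24 + -3·12 = 36
  a_5 = -3·36 + -3·-24 = -36
  a_6 = -3·-36 + -3·36 = 0
  a_7 = -3·0 + -3·-36 = 108
  a_8 = -3·108 + -3·0 = -324
  a_9 = -3·-324 + -3·108 = 648
  a_10 = -3·648 + -3·-324 = -972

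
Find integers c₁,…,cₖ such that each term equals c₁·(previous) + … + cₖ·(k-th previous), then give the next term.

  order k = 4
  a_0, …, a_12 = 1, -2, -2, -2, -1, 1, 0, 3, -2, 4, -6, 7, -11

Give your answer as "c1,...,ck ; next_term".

  a_4 = -1·-2 + 1·-2 + 0·-2 + -1·1 = -1
  a_5 = -1·-1 + 1·-2 + 0·-2 + -1·-2 = 1
  a_6 = -1·1 + 1·-1 + 0·-2 + -1·-2 = 0
  a_7 = -1·0 + 1·1 + 0·-1 + -1·-2 = 3
  a_8 = -1·3 + 1·0 + 0·1 + -1·-1 = -2
  a_9 = -1·-2 + 1·3 + 0·0 + -1·1 = 4
  a_10 = -1·4 + 1·-2 + 0·3 + -1·0 = -6
  a_11 = -1·-6 + 1·4 + 0·-2 + -1·3 = 7
  a_12 = -1·7 + 1·-6 + 0·4 + -1·-2 = -11
  a_13 = -1·-11 + 1·7 + 0·-6 + -1·4 = 14

-1,1,0,-1 ; 14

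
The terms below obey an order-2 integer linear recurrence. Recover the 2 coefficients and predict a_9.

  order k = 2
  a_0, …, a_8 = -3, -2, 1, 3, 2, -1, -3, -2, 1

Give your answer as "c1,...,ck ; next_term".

1,-1 ; 3

  a_2 = 1·-2 + -1·-3 = 1
  a_3 = 1·1 + -1·-2 = 3
  a_4 = 1·3 + -1·1 = 2
  a_5 = 1·2 + -1·3 = -1
  a_6 = 1·-1 + -1·2 = -3
  a_7 = 1·-3 + -1·-1 = -2
  a_8 = 1·-2 + -1·-3 = 1
  a_9 = 1·1 + -1·-2 = 3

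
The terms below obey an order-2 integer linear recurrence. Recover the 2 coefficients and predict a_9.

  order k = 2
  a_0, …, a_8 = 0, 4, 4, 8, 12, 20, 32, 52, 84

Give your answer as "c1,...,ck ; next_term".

  a_2 = 1·4 + 1·0 = 4
  a_3 = 1·4 + 1·4 = 8
  a_4 = 1·8 + 1·4 = 12
  a_5 = 1·12 + 1·8 = 20
  a_6 = 1·20 + 1·12 = 32
  a_7 = 1·32 + 1·20 = 52
  a_8 = 1·52 + 1·32 = 84
  a_9 = 1·84 + 1·52 = 136

1,1 ; 136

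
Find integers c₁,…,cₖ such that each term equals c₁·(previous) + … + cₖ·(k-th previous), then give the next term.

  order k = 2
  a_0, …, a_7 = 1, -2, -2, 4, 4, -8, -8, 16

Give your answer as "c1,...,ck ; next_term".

0,-2 ; 16

  a_2 = 0·-2 + -2·1 = -2
  a_3 = 0·-2 + -2·-2 = 4
  a_4 = 0·4 + -2·-2 = 4
  a_5 = 0·4 + -2·4 = -8
  a_6 = 0·-8 + -2·4 = -8
  a_7 = 0·-8 + -2·-8 = 16
  a_8 = 0·16 + -2·-8 = 16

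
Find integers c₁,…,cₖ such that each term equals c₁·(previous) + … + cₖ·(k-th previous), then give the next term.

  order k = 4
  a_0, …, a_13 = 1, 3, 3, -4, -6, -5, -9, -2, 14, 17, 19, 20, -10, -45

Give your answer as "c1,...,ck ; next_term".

  a_4 = 1·-4 + -1·3 + 1·3 + -2·1 = -6
  a_5 = 1·-6 + -1·-4 + 1·3 + -2·3 = -5
  a_6 = 1·-5 + -1·-6 + 1·-4 + -2·3 = -9
  a_7 = 1·-9 + -1·-5 + 1·-6 + -2·-4 = -2
  a_8 = 1·-2 + -1·-9 + 1·-5 + -2·-6 = 14
  a_9 = 1·14 + -1·-2 + 1·-9 + -2·-5 = 17
  a_10 = 1·17 + -1·14 + 1·-2 + -2·-9 = 19
  a_11 = 1·19 + -1·17 + 1·14 + -2·-2 = 20
  a_12 = 1·20 + -1·19 + 1·17 + -2·14 = -10
  a_13 = 1·-10 + -1·20 + 1·19 + -2·17 = -45
  a_14 = 1·-45 + -1·-10 + 1·20 + -2·19 = -53

1,-1,1,-2 ; -53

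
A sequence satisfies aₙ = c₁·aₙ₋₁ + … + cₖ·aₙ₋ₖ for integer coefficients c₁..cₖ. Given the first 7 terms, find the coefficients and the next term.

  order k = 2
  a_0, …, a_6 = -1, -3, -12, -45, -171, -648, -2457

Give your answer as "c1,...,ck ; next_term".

  a_2 = 3·-3 + 3·-1 = -12
  a_3 = 3·-12 + 3·-3 = -45
  a_4 = 3·-45 + 3·-12 = -171
  a_5 = 3·-171 + 3·-45 = -648
  a_6 = 3·-648 + 3·-171 = -2457
  a_7 = 3·-2457 + 3·-648 = -9315

3,3 ; -9315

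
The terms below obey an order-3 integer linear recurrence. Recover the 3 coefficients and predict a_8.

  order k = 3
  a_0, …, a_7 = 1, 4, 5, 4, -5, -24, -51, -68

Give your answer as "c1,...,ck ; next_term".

  a_3 = 2·5 + -1·4 + -2·1 = 4
  a_4 = 2·4 + -1·5 + -2·4 = -5
  a_5 = 2·-5 + -1·4 + -2·5 = -24
  a_6 = 2·-24 + -1·-5 + -2·4 = -51
  a_7 = 2·-51 + -1·-24 + -2·-5 = -68
  a_8 = 2·-68 + -1·-51 + -2·-24 = -37

2,-1,-2 ; -37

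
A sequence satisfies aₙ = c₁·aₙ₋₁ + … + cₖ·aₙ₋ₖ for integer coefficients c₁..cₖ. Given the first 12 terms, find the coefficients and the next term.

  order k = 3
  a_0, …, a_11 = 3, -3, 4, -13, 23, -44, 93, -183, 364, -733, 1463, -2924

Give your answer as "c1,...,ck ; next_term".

  a_3 = -1·4 + 1·-3 + -2·3 = -13
  a_4 = -1·-13 + 1·4 + -2·-3 = 23
  a_5 = -1·23 + 1·-13 + -2·4 = -44
  a_6 = -1·-44 + 1·23 + -2·-13 = 93
  a_7 = -1·93 + 1·-44 + -2·23 = -183
  a_8 = -1·-183 + 1·93 + -2·-44 = 364
  a_9 = -1·364 + 1·-183 + -2·93 = -733
  a_10 = -1·-733 + 1·364 + -2·-183 = 1463
  a_11 = -1·1463 + 1·-733 + -2·364 = -2924
  a_12 = -1·-2924 + 1·1463 + -2·-733 = 5853

-1,1,-2 ; 5853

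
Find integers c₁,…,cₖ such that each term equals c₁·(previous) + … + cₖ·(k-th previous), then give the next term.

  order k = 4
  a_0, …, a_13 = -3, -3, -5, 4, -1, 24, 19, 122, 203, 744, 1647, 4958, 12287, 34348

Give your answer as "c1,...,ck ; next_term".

  a_4 = 2·4 + 3·-5 + -4·-3 + 2·-3 = -1
  a_5 = 2·-1 + 3·4 + -4·-5 + 2·-3 = 24
  a_6 = 2·24 + 3·-1 + -4·4 + 2·-5 = 19
  a_7 = 2·19 + 3·24 + -4·-1 + 2·4 = 122
  a_8 = 2·122 + 3·19 + -4·24 + 2·-1 = 203
  a_9 = 2·203 + 3·122 + -4·19 + 2·24 = 744
  a_10 = 2·744 + 3·203 + -4·122 + 2·19 = 1647
  a_11 = 2·1647 + 3·744 + -4·203 + 2·122 = 4958
  a_12 = 2·4958 + 3·1647 + -4·744 + 2·203 = 12287
  a_13 = 2·12287 + 3·4958 + -4·1647 + 2·744 = 34348
  a_14 = 2·34348 + 3·12287 + -4·4958 + 2·1647 = 89019

2,3,-4,2 ; 89019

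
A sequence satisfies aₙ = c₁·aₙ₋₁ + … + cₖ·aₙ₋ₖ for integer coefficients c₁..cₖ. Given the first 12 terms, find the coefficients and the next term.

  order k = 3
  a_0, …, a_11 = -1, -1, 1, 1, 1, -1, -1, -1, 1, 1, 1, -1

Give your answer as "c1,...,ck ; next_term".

0,0,-1 ; -1

  a_3 = 0·1 + 0·-1 + -1·-1 = 1
  a_4 = 0·1 + 0·1 + -1·-1 = 1
  a_5 = 0·1 + 0·1 + -1·1 = -1
  a_6 = 0·-1 + 0·1 + -1·1 = -1
  a_7 = 0·-1 + 0·-1 + -1·1 = -1
  a_8 = 0·-1 + 0·-1 + -1·-1 = 1
  a_9 = 0·1 + 0·-1 + -1·-1 = 1
  a_10 = 0·1 + 0·1 + -1·-1 = 1
  a_11 = 0·1 + 0·1 + -1·1 = -1
  a_12 = 0·-1 + 0·1 + -1·1 = -1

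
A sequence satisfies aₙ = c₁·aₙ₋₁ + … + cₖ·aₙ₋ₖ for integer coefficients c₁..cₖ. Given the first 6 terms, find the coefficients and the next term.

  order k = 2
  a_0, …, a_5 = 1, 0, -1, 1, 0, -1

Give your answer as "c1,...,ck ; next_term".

  a_2 = -1·0 + -1·1 = -1
  a_3 = -1·-1 + -1·0 = 1
  a_4 = -1·1 + -1·-1 = 0
  a_5 = -1·0 + -1·1 = -1
  a_6 = -1·-1 + -1·0 = 1

-1,-1 ; 1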